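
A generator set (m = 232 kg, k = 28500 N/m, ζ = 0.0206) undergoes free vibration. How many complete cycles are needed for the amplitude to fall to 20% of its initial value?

13 cycles

Logarithmic decrement δ = 2πζ/√(1 − ζ²) = 2π × 0.02060/√(1 − 0.000424) = 0.1295.
x_n/x₀ = e^(−nδ) ≤ 0.2; take ln: n ≥ ln(1/0.2)/δ = 1.609/0.1295 = 12.43.
So 13 complete cycles are required.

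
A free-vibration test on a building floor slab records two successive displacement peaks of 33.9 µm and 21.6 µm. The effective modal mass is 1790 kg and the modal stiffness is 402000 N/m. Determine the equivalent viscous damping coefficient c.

Logarithmic decrement δ = (1/n)·ln(x₀/x_n) = (1/1)·ln(33.9/21.6) = (1/1)·ln(1.569) = 0.4507.
ζ = δ/√(4π² + δ²) = 0.4507/√(39.48 + 0.203) = 0.4507/6.299 = 0.07155.
c = ζ · 2√(km) = 0.07155 × 2√(402000 × 1790) = 0.07155 × 53650 = 3839 N·s/m.

3840 N·s/m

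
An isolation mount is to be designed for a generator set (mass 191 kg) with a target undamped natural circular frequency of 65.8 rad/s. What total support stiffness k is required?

k = m·ω_n² = 191 × 65.80² = 191 × 4330 = 827000 N/m.

827000 N/m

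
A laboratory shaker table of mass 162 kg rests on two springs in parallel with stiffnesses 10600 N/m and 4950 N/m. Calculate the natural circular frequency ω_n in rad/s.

9.80 rad/s

Parallel springs add: k_eq = 10600 + 4950 = 15550 N/m.
ω_n = √(k_eq/m) = √(15550/162) = √95.99 = 9.797 rad/s.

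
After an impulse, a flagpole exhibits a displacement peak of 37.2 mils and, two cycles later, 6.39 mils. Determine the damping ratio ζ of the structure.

0.139

Logarithmic decrement δ = (1/n)·ln(x₀/x_n) = (1/2)·ln(37.2/6.39) = (1/2)·ln(5.822) = 0.8808.
ζ = δ/√(4π² + δ²) = 0.8808/√(39.48 + 0.776) = 0.8808/6.345 = 0.1388.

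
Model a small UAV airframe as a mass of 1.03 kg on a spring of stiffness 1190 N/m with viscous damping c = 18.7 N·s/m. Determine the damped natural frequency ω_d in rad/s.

32.8 rad/s

ω_n = √(k/m) = √(1190/1.03) = 33.99 rad/s.
Critical damping c_c = 2√(k·m) = 2√(1190 × 1.03) = 70.02 N·s/m, so ζ = c/c_c = 18.7/70.02 = 0.2671.
ω_d = ω_n√(1 − ζ²) = 33.99 × √(1 − 0.0713) = 32.76 rad/s.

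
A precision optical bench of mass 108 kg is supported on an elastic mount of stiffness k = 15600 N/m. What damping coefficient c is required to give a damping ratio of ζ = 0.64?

c_c = 2√(k·m) = 2√(15600 × 108) = 2596 N·s/m.
c = ζ·c_c = 0.64 × 2596 = 1661 N·s/m.

1660 N·s/m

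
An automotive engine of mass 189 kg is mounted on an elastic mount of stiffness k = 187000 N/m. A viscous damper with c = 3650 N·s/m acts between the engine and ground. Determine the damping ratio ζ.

0.307

ω_n = √(k/m) = √(187000/189) = 31.46 rad/s.
Critical damping c_c = 2√(k·m) = 2√(187000 × 189) = 11890 N·s/m, so ζ = c/c_c = 3650/11890 = 0.3070.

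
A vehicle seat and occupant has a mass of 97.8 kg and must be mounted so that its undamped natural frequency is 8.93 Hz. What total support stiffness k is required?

ω_n = 2πf_n = 2π × 8.93 = 56.11 rad/s.
k = m·ω_n² = 97.8 × 56.11² = 97.8 × 3148 = 307900 N/m.

308000 N/m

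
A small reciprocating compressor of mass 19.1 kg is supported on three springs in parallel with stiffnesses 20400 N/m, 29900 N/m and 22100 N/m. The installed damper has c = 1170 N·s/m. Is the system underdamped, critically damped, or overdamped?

Parallel springs add: k_eq = 20400 + 29900 + 22100 = 72400 N/m.
c_c = 2√(k_eq·m) = 2352 N·s/m; ζ = c/c_c = 1170/2352 = 0.497.
Since ζ < 1 the system is underdamped.

underdamped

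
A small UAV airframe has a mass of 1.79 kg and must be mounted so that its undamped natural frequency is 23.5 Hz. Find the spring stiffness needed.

39000 N/m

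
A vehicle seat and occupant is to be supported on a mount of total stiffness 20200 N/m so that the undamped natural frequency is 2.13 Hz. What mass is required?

ω_n = 2πf_n = 2π × 2.13 = 13.38 rad/s.
m = k/ω_n² = 20200/13.38² = 20200/179.1 = 112.8 kg.

113 kg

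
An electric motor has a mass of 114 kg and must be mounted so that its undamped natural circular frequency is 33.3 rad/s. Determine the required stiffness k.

126000 N/m

k = m·ω_n² = 114 × 33.30² = 114 × 1109 = 126400 N/m.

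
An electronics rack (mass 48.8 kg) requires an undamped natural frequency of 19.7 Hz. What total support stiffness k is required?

748000 N/m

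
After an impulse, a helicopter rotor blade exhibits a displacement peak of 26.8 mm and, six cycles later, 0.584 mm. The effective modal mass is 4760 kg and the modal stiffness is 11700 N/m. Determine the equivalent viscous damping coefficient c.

1510 N·s/m

Logarithmic decrement δ = (1/n)·ln(x₀/x_n) = (1/6)·ln(26.8/0.584) = (1/6)·ln(45.89) = 0.6377.
ζ = δ/√(4π² + δ²) = 0.6377/√(39.48 + 0.407) = 0.6377/6.315 = 0.1010.
c = ζ · 2√(km) = 0.1010 × 2√(11700 × 4760) = 0.1010 × 14930 = 1507 N·s/m.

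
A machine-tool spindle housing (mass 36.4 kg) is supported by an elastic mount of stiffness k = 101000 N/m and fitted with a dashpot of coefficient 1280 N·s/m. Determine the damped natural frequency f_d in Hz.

7.90 Hz

ω_n = √(k/m) = √(101000/36.4) = 52.68 rad/s.
Critical damping c_c = 2√(k·m) = 2√(101000 × 36.4) = 3835 N·s/m, so ζ = c/c_c = 1280/3835 = 0.3338.
ω_d = ω_n√(1 − ζ²) = 52.68 × √(1 − 0.111) = 49.65 rad/s.
f_d = ω_d/(2π) = 7.903 Hz.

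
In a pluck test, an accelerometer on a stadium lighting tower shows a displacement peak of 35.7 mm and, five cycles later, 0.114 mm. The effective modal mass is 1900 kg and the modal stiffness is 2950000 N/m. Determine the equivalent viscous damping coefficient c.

26900 N·s/m

Logarithmic decrement δ = (1/n)·ln(x₀/x_n) = (1/5)·ln(35.7/0.114) = (1/5)·ln(313.2) = 1.149.
ζ = δ/√(4π² + δ²) = 1.149/√(39.48 + 1.32) = 1.149/6.387 = 0.1799.
c = ζ · 2√(km) = 0.1799 × 2√(2950000 × 1900) = 0.1799 × 149700 = 26940 N·s/m.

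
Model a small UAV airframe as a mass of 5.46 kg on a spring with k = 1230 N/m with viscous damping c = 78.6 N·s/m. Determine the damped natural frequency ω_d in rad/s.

13.2 rad/s

ω_n = √(k/m) = √(1230/5.46) = 15.01 rad/s.
Critical damping c_c = 2√(k·m) = 2√(1230 × 5.46) = 163.9 N·s/m, so ζ = c/c_c = 78.6/163.9 = 0.4796.
ω_d = ω_n√(1 − ζ²) = 15.01 × √(1 − 0.230) = 13.17 rad/s.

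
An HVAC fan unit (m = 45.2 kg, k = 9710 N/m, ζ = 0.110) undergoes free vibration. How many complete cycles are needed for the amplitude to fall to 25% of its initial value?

Logarithmic decrement δ = 2πζ/√(1 − ζ²) = 2π × 0.1100/√(1 − 0.0121) = 0.6954.
x_n/x₀ = e^(−nδ) ≤ 0.25; take ln: n ≥ ln(1/0.25)/δ = 1.386/0.6954 = 1.994.
So 2 complete cycles are required.

2 cycles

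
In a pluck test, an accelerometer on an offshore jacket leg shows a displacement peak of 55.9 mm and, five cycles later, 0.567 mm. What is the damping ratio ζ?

0.145

Logarithmic decrement δ = (1/n)·ln(x₀/x_n) = (1/5)·ln(55.9/0.567) = (1/5)·ln(98.59) = 0.9182.
ζ = δ/√(4π² + δ²) = 0.9182/√(39.48 + 0.843) = 0.9182/6.350 = 0.1446.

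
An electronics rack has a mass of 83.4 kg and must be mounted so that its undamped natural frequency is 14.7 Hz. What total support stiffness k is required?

711000 N/m

ω_n = 2πf_n = 2π × 14.7 = 92.36 rad/s.
k = m·ω_n² = 83.4 × 92.36² = 83.4 × 8531 = 711500 N/m.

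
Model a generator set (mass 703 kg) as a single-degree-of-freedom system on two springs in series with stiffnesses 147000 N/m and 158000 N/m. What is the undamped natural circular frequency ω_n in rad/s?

10.4 rad/s

Series springs: 1/k_eq = 1/147000 + 1/158000 = 1.313×10^-5, so k_eq = 76150 N/m.
ω_n = √(k_eq/m) = √(76150/703) = √108.3 = 10.41 rad/s.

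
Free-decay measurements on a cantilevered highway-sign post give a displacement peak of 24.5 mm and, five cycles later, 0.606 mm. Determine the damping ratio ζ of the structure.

0.117

Logarithmic decrement δ = (1/n)·ln(x₀/x_n) = (1/5)·ln(24.5/0.606) = (1/5)·ln(40.43) = 0.7399.
ζ = δ/√(4π² + δ²) = 0.7399/√(39.48 + 0.547) = 0.7399/6.327 = 0.1170.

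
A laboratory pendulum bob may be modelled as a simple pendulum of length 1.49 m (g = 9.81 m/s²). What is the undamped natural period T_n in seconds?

For a simple pendulum ω_n = √(g/L) = √(9.81/1.49) = √6.584 = 2.566 rad/s.
T_n = 2π/ω_n = 6.283/2.566 = 2.449 s.

2.45 s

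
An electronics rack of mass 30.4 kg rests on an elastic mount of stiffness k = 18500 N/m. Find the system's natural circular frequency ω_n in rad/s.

ω_n = √(k/m) = √(18500/30.4) = √608.6 = 24.67 rad/s.

24.7 rad/s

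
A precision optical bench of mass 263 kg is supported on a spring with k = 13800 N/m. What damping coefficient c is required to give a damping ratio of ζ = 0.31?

1180 N·s/m

c_c = 2√(k·m) = 2√(13800 × 263) = 3810 N·s/m.
c = ζ·c_c = 0.31 × 3810 = 1181 N·s/m.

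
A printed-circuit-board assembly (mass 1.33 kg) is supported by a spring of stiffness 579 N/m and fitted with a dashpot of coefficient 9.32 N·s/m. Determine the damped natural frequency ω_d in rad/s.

20.6 rad/s

ω_n = √(k/m) = √(579.0/1.33) = 20.86 rad/s.
Critical damping c_c = 2√(k·m) = 2√(579.0 × 1.33) = 55.50 N·s/m, so ζ = c/c_c = 9.32/55.50 = 0.1679.
ω_d = ω_n√(1 − ζ²) = 20.86 × √(1 − 0.0282) = 20.57 rad/s.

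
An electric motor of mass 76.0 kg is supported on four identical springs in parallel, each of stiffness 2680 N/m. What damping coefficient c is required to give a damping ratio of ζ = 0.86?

Parallel springs add: k_eq = 4 × 2680 = 10720 N/m.
c_c = 2√(k_eq·m) = 2√(10720 × 76.0) = 1805 N·s/m.
c = ζ·c_c = 0.86 × 1805 = 1553 N·s/m.

1550 N·s/m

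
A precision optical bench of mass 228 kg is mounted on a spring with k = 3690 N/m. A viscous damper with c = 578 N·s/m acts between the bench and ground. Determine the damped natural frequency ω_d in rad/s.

ω_n = √(k/m) = √(3690/228) = 4.023 rad/s.
Critical damping c_c = 2√(k·m) = 2√(3690 × 228) = 1834 N·s/m, so ζ = c/c_c = 578/1834 = 0.3151.
ω_d = ω_n√(1 − ζ²) = 4.023 × √(1 − 0.0993) = 3.818 rad/s.

3.82 rad/s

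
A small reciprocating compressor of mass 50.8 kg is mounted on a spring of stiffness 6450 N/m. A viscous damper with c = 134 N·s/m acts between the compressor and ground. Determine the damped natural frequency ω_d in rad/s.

11.2 rad/s

ω_n = √(k/m) = √(6450/50.8) = 11.27 rad/s.
Critical damping c_c = 2√(k·m) = 2√(6450 × 50.8) = 1145 N·s/m, so ζ = c/c_c = 134/1145 = 0.1170.
ω_d = ω_n√(1 − ζ²) = 11.27 × √(1 − 0.0137) = 11.19 rad/s.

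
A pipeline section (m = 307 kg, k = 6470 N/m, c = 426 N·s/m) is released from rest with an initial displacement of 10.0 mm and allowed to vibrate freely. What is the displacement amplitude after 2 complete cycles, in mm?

ζ = c/(2√(km)) = 426/(2√(6470 × 307)) = 426/2819 = 0.1511.
Logarithmic decrement δ = 2πζ/√(1 − ζ²) = 2π × 0.1511/√(1 − 0.0228) = 0.9606.
After n cycles, x_n/x₀ = e^(−nδ), so x_2 = 10.0 × e^(−2 × 0.9606) = 10.0 × 0.1464 = 1.464 mm.

1.46 mm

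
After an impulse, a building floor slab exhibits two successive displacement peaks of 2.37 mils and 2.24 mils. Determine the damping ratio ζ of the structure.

0.00898

Logarithmic decrement δ = (1/n)·ln(x₀/x_n) = (1/1)·ln(2.37/2.24) = (1/1)·ln(1.058) = 0.05641.
ζ = δ/√(4π² + δ²) = 0.05641/√(39.48 + 0.00318) = 0.05641/6.283 = 0.008978.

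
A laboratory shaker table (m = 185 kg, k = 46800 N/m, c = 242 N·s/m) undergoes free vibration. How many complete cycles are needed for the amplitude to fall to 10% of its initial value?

9 cycles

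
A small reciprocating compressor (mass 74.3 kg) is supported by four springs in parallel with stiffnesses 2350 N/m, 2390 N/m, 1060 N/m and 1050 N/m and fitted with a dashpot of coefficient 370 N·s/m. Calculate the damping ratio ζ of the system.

0.259

Parallel springs add: k_eq = 2350 + 2390 + 1060 + 1050 = 6850 N/m.
ω_n = √(k_eq/m) = √(6850/74.3) = 9.602 rad/s.
Critical damping c_c = 2√(k_eq·m) = 2√(6850 × 74.3) = 1427 N·s/m, so ζ = c/c_c = 370/1427 = 0.2593.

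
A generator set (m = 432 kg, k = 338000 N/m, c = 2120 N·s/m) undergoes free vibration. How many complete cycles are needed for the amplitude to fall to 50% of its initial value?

ζ = c/(2√(km)) = 2120/(2√(338000 × 432)) = 2120/24170 = 0.08772.
Logarithmic decrement δ = 2πζ/√(1 − ζ²) = 2π × 0.08772/√(1 − 0.00770) = 0.5533.
x_n/x₀ = e^(−nδ) ≤ 0.5; take ln: n ≥ ln(1/0.5)/δ = 0.6931/0.5533 = 1.253.
So 2 complete cycles are required.

2 cycles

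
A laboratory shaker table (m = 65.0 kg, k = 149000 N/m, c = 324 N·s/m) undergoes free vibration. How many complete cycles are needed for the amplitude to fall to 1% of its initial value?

15 cycles

ζ = c/(2√(km)) = 324/(2√(149000 × 65.0)) = 324/6224 = 0.05206.
Logarithmic decrement δ = 2πζ/√(1 − ζ²) = 2π × 0.05206/√(1 − 0.00271) = 0.3275.
x_n/x₀ = e^(−nδ) ≤ 0.01; take ln: n ≥ ln(1/0.01)/δ = 4.605/0.3275 = 14.06.
So 15 complete cycles are required.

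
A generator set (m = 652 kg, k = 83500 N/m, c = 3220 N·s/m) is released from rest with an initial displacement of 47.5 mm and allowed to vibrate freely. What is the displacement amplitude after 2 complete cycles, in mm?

2.86 mm

ζ = c/(2√(km)) = 3220/(2√(83500 × 652)) = 3220/14760 = 0.2182.
Logarithmic decrement δ = 2πζ/√(1 − ζ²) = 2π × 0.2182/√(1 − 0.0476) = 1.405.
After n cycles, x_n/x₀ = e^(−nδ), so x_2 = 47.5 × e^(−2 × 1.405) = 47.5 × 0.06022 = 2.861 mm.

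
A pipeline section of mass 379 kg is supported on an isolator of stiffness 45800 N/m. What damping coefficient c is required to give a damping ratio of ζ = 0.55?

4580 N·s/m

c_c = 2√(k·m) = 2√(45800 × 379) = 8333 N·s/m.
c = ζ·c_c = 0.55 × 8333 = 4583 N·s/m.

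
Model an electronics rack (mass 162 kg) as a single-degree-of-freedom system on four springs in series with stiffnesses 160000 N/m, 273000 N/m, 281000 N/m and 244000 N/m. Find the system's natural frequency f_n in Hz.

2.98 Hz

Series springs: 1/k_eq = 1/160000 + 1/273000 + 1/281000 + 1/244000 = 1.757×10^-5, so k_eq = 56910 N/m.
ω_n = √(k_eq/m) = √(56910/162) = √351.3 = 18.74 rad/s.
f_n = ω_n/(2π) = 18.74/6.283 = 2.983 Hz.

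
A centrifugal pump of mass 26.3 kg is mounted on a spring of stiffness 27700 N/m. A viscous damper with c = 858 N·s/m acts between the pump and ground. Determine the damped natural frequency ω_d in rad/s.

28.1 rad/s

ω_n = √(k/m) = √(27700/26.3) = 32.45 rad/s.
Critical damping c_c = 2√(k·m) = 2√(27700 × 26.3) = 1707 N·s/m, so ζ = c/c_c = 858/1707 = 0.5026.
ω_d = ω_n√(1 − ζ²) = 32.45 × √(1 − 0.253) = 28.06 rad/s.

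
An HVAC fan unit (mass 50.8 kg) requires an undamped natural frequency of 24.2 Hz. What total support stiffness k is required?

ω_n = 2πf_n = 2π × 24.2 = 152.1 rad/s.
k = m·ω_n² = 50.8 × 152.1² = 50.8 × 23120 = 1175000 N/m.

1170000 N/m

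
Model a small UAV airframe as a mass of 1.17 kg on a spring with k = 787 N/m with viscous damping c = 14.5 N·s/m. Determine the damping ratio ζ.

ω_n = √(k/m) = √(787.0/1.17) = 25.94 rad/s.
Critical damping c_c = 2√(k·m) = 2√(787.0 × 1.17) = 60.69 N·s/m, so ζ = c/c_c = 14.5/60.69 = 0.2389.

0.239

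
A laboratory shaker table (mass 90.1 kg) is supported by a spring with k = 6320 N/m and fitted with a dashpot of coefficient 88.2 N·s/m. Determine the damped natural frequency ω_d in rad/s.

8.36 rad/s

ω_n = √(k/m) = √(6320/90.1) = 8.375 rad/s.
Critical damping c_c = 2√(k·m) = 2√(6320 × 90.1) = 1509 N·s/m, so ζ = c/c_c = 88.2/1509 = 0.05844.
ω_d = ω_n√(1 − ζ²) = 8.375 × √(1 − 0.00342) = 8.361 rad/s.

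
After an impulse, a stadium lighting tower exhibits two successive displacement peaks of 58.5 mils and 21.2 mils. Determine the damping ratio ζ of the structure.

Logarithmic decrement δ = (1/n)·ln(x₀/x_n) = (1/1)·ln(58.5/21.2) = (1/1)·ln(2.759) = 1.015.
ζ = δ/√(4π² + δ²) = 1.015/√(39.48 + 1.03) = 1.015/6.365 = 0.1595.

0.159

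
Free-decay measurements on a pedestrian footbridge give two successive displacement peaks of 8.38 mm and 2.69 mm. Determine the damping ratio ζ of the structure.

0.178

Logarithmic decrement δ = (1/n)·ln(x₀/x_n) = (1/1)·ln(8.38/2.69) = (1/1)·ln(3.115) = 1.136.
ζ = δ/√(4π² + δ²) = 1.136/√(39.48 + 1.29) = 1.136/6.385 = 0.1780.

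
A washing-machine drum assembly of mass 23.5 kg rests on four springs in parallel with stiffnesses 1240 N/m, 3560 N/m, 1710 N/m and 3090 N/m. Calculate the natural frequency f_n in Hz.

3.22 Hz

Parallel springs add: k_eq = 1240 + 3560 + 1710 + 3090 = 9600 N/m.
ω_n = √(k_eq/m) = √(9600/23.5) = √408.5 = 20.21 rad/s.
f_n = ω_n/(2π) = 20.21/6.283 = 3.217 Hz.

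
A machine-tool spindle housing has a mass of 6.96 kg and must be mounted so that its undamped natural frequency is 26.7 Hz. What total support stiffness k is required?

196000 N/m

ω_n = 2πf_n = 2π × 26.7 = 167.8 rad/s.
k = m·ω_n² = 6.96 × 167.8² = 6.96 × 28140 = 195900 N/m.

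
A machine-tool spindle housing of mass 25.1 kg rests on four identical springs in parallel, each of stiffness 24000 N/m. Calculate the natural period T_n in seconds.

Parallel springs add: k_eq = 4 × 24000 = 96000 N/m.
ω_n = √(k_eq/m) = √(96000/25.1) = √3825 = 61.84 rad/s.
T_n = 2π/ω_n = 6.283/61.84 = 0.1016 s.

0.102 s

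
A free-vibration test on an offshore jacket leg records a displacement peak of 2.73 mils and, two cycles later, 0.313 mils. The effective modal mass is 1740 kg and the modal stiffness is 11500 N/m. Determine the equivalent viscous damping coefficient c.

Logarithmic decrement δ = (1/n)·ln(x₀/x_n) = (1/2)·ln(2.73/0.313) = (1/2)·ln(8.722) = 1.083.
ζ = δ/√(4π² + δ²) = 1.083/√(39.48 + 1.17) = 1.083/6.376 = 0.1698.
c = ζ · 2√(km) = 0.1698 × 2√(11500 × 1740) = 0.1698 × 8947 = 1520 N·s/m.

1520 N·s/m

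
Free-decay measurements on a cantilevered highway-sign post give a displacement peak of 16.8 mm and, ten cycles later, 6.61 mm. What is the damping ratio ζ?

0.0148

Logarithmic decrement δ = (1/n)·ln(x₀/x_n) = (1/10)·ln(16.8/6.61) = (1/10)·ln(2.542) = 0.09328.
ζ = δ/√(4π² + δ²) = 0.09328/√(39.48 + 0.00870) = 0.09328/6.284 = 0.01484.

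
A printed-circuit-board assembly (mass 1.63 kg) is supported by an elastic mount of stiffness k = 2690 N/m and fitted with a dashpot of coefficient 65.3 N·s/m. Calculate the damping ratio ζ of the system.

0.493

ω_n = √(k/m) = √(2690/1.63) = 40.62 rad/s.
Critical damping c_c = 2√(k·m) = 2√(2690 × 1.63) = 132.4 N·s/m, so ζ = c/c_c = 65.3/132.4 = 0.4931.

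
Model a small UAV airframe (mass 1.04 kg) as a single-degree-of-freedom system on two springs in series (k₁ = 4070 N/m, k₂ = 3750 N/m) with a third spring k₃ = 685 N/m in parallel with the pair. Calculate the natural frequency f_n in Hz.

8.01 Hz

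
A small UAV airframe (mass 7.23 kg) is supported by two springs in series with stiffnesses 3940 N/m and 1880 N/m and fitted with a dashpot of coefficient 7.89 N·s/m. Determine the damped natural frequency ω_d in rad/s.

Series springs: 1/k_eq = 1/3940 + 1/1880 = 0.0007857, so k_eq = 1273 N/m.
ω_n = √(k_eq/m) = √(1273/7.23) = 13.27 rad/s.
Critical damping c_c = 2√(k_eq·m) = 2√(1273 × 7.23) = 191.9 N·s/m, so ζ = c/c_c = 7.89/191.9 = 0.04113.
ω_d = ω_n√(1 − ζ²) = 13.27 × √(1 − 0.00169) = 13.26 rad/s.

13.3 rad/s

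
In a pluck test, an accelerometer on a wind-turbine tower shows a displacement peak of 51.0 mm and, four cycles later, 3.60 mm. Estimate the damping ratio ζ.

Logarithmic decrement δ = (1/n)·ln(x₀/x_n) = (1/4)·ln(51.0/3.60) = (1/4)·ln(14.17) = 0.6627.
ζ = δ/√(4π² + δ²) = 0.6627/√(39.48 + 0.439) = 0.6627/6.318 = 0.1049.

0.105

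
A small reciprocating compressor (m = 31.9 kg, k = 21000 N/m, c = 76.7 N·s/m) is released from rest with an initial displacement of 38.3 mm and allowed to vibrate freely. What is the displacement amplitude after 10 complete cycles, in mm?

ζ = c/(2√(km)) = 76.7/(2√(21000 × 31.9)) = 76.7/1637 = 0.04686.
Logarithmic decrement δ = 2πζ/√(1 − ζ²) = 2π × 0.04686/√(1 − 0.00220) = 0.2947.
After n cycles, x_n/x₀ = e^(−nδ), so x_10 = 38.3 × e^(−10 × 0.2947) = 38.3 × 0.05248 = 2.010 mm.

2.01 mm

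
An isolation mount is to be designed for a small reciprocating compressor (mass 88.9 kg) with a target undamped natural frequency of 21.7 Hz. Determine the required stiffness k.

ω_n = 2πf_n = 2π × 21.7 = 136.3 rad/s.
k = m·ω_n² = 88.9 × 136.3² = 88.9 × 18590 = 1653000 N/m.

1650000 N/m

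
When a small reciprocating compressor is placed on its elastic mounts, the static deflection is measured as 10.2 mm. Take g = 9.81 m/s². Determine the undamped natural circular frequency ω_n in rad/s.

ω_n = √(g/δ_st) = √(9.81/0.0102) = √961.8 = 31.01 rad/s.

31.0 rad/s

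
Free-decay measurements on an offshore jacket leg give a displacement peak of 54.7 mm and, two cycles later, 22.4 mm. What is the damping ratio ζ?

0.0709

Logarithmic decrement δ = (1/n)·ln(x₀/x_n) = (1/2)·ln(54.7/22.4) = (1/2)·ln(2.442) = 0.4464.
ζ = δ/√(4π² + δ²) = 0.4464/√(39.48 + 0.199) = 0.4464/6.299 = 0.07087.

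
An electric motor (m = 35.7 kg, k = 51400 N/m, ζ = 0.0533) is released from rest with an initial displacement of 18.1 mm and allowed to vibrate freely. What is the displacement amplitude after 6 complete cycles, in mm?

Logarithmic decrement δ = 2πζ/√(1 − ζ²) = 2π × 0.05330/√(1 − 0.00284) = 0.3354.
After n cycles, x_n/x₀ = e^(−nδ), so x_6 = 18.1 × e^(−6 × 0.3354) = 18.1 × 0.1337 = 2.420 mm.

2.42 mm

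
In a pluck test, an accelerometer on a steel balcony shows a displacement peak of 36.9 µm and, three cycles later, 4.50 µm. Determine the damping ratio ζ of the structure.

Logarithmic decrement δ = (1/n)·ln(x₀/x_n) = (1/3)·ln(36.9/4.50) = (1/3)·ln(8.200) = 0.7014.
ζ = δ/√(4π² + δ²) = 0.7014/√(39.48 + 0.492) = 0.7014/6.322 = 0.1109.

0.111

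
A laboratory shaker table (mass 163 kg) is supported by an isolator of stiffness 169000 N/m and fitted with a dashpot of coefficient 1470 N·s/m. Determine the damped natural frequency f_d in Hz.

5.07 Hz

ω_n = √(k/m) = √(169000/163) = 32.20 rad/s.
Critical damping c_c = 2√(k·m) = 2√(169000 × 163) = 10500 N·s/m, so ζ = c/c_c = 1470/10500 = 0.1400.
ω_d = ω_n√(1 − ζ²) = 32.20 × √(1 − 0.0196) = 31.88 rad/s.
f_d = ω_d/(2π) = 5.074 Hz.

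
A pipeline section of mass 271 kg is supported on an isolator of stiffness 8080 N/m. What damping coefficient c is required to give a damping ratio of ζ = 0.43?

1270 N·s/m

c_c = 2√(k·m) = 2√(8080 × 271) = 2960 N·s/m.
c = ζ·c_c = 0.43 × 2960 = 1273 N·s/m.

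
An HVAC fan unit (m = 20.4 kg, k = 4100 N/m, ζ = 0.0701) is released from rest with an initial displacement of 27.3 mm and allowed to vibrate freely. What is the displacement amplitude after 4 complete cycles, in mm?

Logarithmic decrement δ = 2πζ/√(1 − ζ²) = 2π × 0.07010/√(1 − 0.00491) = 0.4415.
After n cycles, x_n/x₀ = e^(−nδ), so x_4 = 27.3 × e^(−4 × 0.4415) = 27.3 × 0.1710 = 4.668 mm.

4.67 mm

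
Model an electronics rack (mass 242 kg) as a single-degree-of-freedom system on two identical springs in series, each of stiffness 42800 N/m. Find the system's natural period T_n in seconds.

Series springs: 1/k_eq = 2/42800, so k_eq = 42800/2 = 21400 N/m.
ω_n = √(k_eq/m) = √(21400/242) = √88.43 = 9.404 rad/s.
T_n = 2π/ω_n = 6.283/9.404 = 0.6682 s.

0.668 s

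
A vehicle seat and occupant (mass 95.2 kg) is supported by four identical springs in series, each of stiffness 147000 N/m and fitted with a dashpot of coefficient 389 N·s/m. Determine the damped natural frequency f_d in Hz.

Series springs: 1/k_eq = 4/147000, so k_eq = 147000/4 = 36750 N/m.
ω_n = √(k_eq/m) = √(36750/95.2) = 19.65 rad/s.
Critical damping c_c = 2√(k_eq·m) = 2√(36750 × 95.2) = 3741 N·s/m, so ζ = c/c_c = 389/3741 = 0.1040.
ω_d = ω_n√(1 − ζ²) = 19.65 × √(1 − 0.0108) = 19.54 rad/s.
f_d = ω_d/(2π) = 3.110 Hz.

3.11 Hz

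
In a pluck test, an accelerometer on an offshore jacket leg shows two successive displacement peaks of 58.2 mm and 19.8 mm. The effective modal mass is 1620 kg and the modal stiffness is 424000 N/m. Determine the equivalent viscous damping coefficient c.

Logarithmic decrement δ = (1/n)·ln(x₀/x_n) = (1/1)·ln(58.2/19.8) = (1/1)·ln(2.939) = 1.078.
ζ = δ/√(4π² + δ²) = 1.078/√(39.48 + 1.16) = 1.078/6.375 = 0.1691.
c = ζ · 2√(km) = 0.1691 × 2√(424000 × 1620) = 0.1691 × 52420 = 8865 N·s/m.

8870 N·s/m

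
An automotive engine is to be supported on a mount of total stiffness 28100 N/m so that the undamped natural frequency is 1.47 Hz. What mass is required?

329 kg

ω_n = 2πf_n = 2π × 1.47 = 9.236 rad/s.
m = k/ω_n² = 28100/9.236² = 28100/85.31 = 329.4 kg.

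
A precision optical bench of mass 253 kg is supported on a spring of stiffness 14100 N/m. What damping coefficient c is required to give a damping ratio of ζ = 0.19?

c_c = 2√(k·m) = 2√(14100 × 253) = 3777 N·s/m.
c = ζ·c_c = 0.19 × 3777 = 717.7 N·s/m.

718 N·s/m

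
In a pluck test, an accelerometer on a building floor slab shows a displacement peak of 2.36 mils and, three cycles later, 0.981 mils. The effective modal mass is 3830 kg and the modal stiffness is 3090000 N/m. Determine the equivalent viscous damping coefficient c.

10100 N·s/m

Logarithmic decrement δ = (1/n)·ln(x₀/x_n) = (1/3)·ln(2.36/0.981) = (1/3)·ln(2.406) = 0.2926.
ζ = δ/√(4π² + δ²) = 0.2926/√(39.48 + 0.0856) = 0.2926/6.290 = 0.04652.
c = ζ · 2√(km) = 0.04652 × 2√(3090000 × 3830) = 0.04652 × 217600 = 10120 N·s/m.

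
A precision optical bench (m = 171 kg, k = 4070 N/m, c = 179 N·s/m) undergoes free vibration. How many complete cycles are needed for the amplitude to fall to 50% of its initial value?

ζ = c/(2√(km)) = 179/(2√(4070 × 171)) = 179/1668 = 0.1073.
Logarithmic decrement δ = 2πζ/√(1 − ζ²) = 2π × 0.1073/√(1 − 0.0115) = 0.6780.
x_n/x₀ = e^(−nδ) ≤ 0.5; take ln: n ≥ ln(1/0.5)/δ = 0.6931/0.6780 = 1.022.
So 2 complete cycles are required.

2 cycles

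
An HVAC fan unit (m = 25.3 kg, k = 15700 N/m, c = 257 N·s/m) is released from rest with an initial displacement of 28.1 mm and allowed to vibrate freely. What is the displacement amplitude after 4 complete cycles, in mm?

0.150 mm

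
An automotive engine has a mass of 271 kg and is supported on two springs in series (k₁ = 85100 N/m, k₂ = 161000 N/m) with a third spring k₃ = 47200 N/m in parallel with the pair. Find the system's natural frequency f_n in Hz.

3.10 Hz

Series pair: k_s = k₁k₂/(k₁+k₂) = (85100)(161000)/(85100 + 161000) = 55670 N/m. In parallel with k₃: k_eq = 55670 + 47200 = 102900 N/m.
ω_n = √(k_eq/m) = √(102900/271) = √379.6 = 19.48 rad/s.
f_n = ω_n/(2π) = 19.48/6.283 = 3.101 Hz.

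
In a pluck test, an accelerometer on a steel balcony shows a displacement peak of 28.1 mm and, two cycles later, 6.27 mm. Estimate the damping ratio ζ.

0.119

Logarithmic decrement δ = (1/n)·ln(x₀/x_n) = (1/2)·ln(28.1/6.27) = (1/2)·ln(4.482) = 0.7500.
ζ = δ/√(4π² + δ²) = 0.7500/√(39.48 + 0.562) = 0.7500/6.328 = 0.1185.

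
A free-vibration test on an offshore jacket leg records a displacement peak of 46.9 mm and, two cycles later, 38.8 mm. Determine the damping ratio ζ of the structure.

Logarithmic decrement δ = (1/n)·ln(x₀/x_n) = (1/2)·ln(46.9/38.8) = (1/2)·ln(1.209) = 0.09480.
ζ = δ/√(4π² + δ²) = 0.09480/√(39.48 + 0.00899) = 0.09480/6.284 = 0.01509.

0.0151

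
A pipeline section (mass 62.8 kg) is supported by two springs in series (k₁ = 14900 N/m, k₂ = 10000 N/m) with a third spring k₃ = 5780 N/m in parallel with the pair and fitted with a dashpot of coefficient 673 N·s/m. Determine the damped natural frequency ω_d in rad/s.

12.6 rad/s

Series pair: k_s = k₁k₂/(k₁+k₂) = (14900)(10000)/(14900 + 10000) = 5984 N/m. In parallel with k₃: k_eq = 5984 + 5780 = 11760 N/m.
ω_n = √(k_eq/m) = √(11760/62.8) = 13.69 rad/s.
Critical damping c_c = 2√(k_eq·m) = 2√(11760 × 62.8) = 1719 N·s/m, so ζ = c/c_c = 673/1719 = 0.3915.
ω_d = ω_n√(1 − ζ²) = 13.69 × √(1 − 0.153) = 12.59 rad/s.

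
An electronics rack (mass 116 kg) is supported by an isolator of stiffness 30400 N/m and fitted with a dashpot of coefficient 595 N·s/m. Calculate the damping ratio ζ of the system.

0.158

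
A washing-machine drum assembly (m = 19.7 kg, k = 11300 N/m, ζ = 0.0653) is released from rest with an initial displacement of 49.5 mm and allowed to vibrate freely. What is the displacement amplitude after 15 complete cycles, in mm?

0.104 mm

Logarithmic decrement δ = 2πζ/√(1 − ζ²) = 2π × 0.06530/√(1 − 0.00426) = 0.4112.
After n cycles, x_n/x₀ = e^(−nδ), so x_15 = 49.5 × e^(−15 × 0.4112) = 49.5 × 0.002096 = 0.1038 mm.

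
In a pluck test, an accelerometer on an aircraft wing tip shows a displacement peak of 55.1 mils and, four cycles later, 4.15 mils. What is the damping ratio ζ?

Logarithmic decrement δ = (1/n)·ln(x₀/x_n) = (1/4)·ln(55.1/4.15) = (1/4)·ln(13.28) = 0.6465.
ζ = δ/√(4π² + δ²) = 0.6465/√(39.48 + 0.418) = 0.6465/6.316 = 0.1024.

0.102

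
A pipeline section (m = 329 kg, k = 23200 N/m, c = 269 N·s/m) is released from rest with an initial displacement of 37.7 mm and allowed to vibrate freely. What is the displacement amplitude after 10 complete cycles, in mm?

1.76 mm

ζ = c/(2√(km)) = 269/(2√(23200 × 329)) = 269/5526 = 0.04868.
Logarithmic decrement δ = 2πζ/√(1 − ζ²) = 2π × 0.04868/√(1 − 0.00237) = 0.3062.
After n cycles, x_n/x₀ = e^(−nδ), so x_10 = 37.7 × e^(−10 × 0.3062) = 37.7 × 0.04677 = 1.763 mm.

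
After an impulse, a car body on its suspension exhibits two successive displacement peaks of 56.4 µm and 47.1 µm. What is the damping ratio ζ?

Logarithmic decrement δ = (1/n)·ln(x₀/x_n) = (1/1)·ln(56.4/47.1) = (1/1)·ln(1.197) = 0.1802.
ζ = δ/√(4π² + δ²) = 0.1802/√(39.48 + 0.0325) = 0.1802/6.286 = 0.02867.

0.0287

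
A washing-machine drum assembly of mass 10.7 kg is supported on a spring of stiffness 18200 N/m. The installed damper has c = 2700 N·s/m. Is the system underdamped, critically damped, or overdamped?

c_c = 2√(k·m) = 882.6 N·s/m; ζ = c/c_c = 2700/882.6 = 3.06.
Since ζ > 1 the system is overdamped.

overdamped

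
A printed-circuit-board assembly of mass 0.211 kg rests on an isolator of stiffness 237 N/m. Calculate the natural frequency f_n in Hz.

ω_n = √(k/m) = √(237.0/0.211) = √1123 = 33.51 rad/s.
f_n = ω_n/(2π) = 33.51/6.283 = 5.334 Hz.

5.33 Hz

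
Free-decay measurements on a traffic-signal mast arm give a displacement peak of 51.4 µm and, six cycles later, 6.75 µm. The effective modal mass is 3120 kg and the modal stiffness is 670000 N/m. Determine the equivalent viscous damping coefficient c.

4920 N·s/m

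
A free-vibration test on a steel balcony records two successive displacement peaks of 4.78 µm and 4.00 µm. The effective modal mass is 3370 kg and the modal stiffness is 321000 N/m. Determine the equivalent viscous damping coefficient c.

1860 N·s/m

Logarithmic decrement δ = (1/n)·ln(x₀/x_n) = (1/1)·ln(4.78/4.00) = (1/1)·ln(1.195) = 0.1781.
ζ = δ/√(4π² + δ²) = 0.1781/√(39.48 + 0.0317) = 0.1781/6.286 = 0.02834.
c = ζ · 2√(km) = 0.02834 × 2√(321000 × 3370) = 0.02834 × 65780 = 1864 N·s/m.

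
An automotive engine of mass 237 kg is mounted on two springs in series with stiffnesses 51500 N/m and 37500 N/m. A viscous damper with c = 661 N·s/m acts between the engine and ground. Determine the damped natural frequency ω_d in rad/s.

9.47 rad/s

Series springs: 1/k_eq = 1/51500 + 1/37500 = 4.608×10^-5, so k_eq = 21700 N/m.
ω_n = √(k_eq/m) = √(21700/237) = 9.569 rad/s.
Critical damping c_c = 2√(k_eq·m) = 2√(21700 × 237) = 4536 N·s/m, so ζ = c/c_c = 661/4536 = 0.1457.
ω_d = ω_n√(1 − ζ²) = 9.569 × √(1 − 0.0212) = 9.466 rad/s.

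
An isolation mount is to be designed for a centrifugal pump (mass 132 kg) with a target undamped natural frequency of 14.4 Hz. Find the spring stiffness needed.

ω_n = 2πf_n = 2π × 14.4 = 90.48 rad/s.
k = m·ω_n² = 132 × 90.48² = 132 × 8186 = 1081000 N/m.

1080000 N/m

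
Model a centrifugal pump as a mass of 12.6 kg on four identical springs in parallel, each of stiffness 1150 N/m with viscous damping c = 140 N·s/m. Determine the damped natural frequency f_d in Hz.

2.91 Hz

Parallel springs add: k_eq = 4 × 1150 = 4600 N/m.
ω_n = √(k_eq/m) = √(4600/12.6) = 19.11 rad/s.
Critical damping c_c = 2√(k_eq·m) = 2√(4600 × 12.6) = 481.5 N·s/m, so ζ = c/c_c = 140/481.5 = 0.2908.
ω_d = ω_n√(1 − ζ²) = 19.11 × √(1 − 0.0845) = 18.28 rad/s.
f_d = ω_d/(2π) = 2.910 Hz.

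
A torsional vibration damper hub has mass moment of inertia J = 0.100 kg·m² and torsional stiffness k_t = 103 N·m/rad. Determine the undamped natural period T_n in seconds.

ω_n = √(k_t/J) = √(103/0.100) = √1030 = 32.09 rad/s.
T_n = 2π/ω_n = 6.283/32.09 = 0.1958 s.

0.196 s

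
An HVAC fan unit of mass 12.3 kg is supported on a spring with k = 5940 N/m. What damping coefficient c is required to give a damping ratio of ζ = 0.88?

c_c = 2√(k·m) = 2√(5940 × 12.3) = 540.6 N·s/m.
c = ζ·c_c = 0.88 × 540.6 = 475.7 N·s/m.

476 N·s/m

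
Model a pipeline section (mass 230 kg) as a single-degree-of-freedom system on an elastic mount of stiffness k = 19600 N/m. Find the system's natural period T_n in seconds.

ω_n = √(k/m) = √(19600/230) = √85.22 = 9.231 rad/s.
T_n = 2π/ω_n = 6.283/9.231 = 0.6806 s.

0.681 s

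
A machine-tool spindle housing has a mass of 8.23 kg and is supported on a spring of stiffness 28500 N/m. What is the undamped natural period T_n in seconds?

ω_n = √(k/m) = √(28500/8.23) = √3463 = 58.85 rad/s.
T_n = 2π/ω_n = 6.283/58.85 = 0.1068 s.

0.107 s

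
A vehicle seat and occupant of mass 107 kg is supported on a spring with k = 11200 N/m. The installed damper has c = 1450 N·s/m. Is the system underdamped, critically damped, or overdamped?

c_c = 2√(k·m) = 2189 N·s/m; ζ = c/c_c = 1450/2189 = 0.662.
Since ζ < 1 the system is underdamped.

underdamped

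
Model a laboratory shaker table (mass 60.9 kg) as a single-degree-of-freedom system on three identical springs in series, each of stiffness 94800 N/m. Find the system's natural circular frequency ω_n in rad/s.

Series springs: 1/k_eq = 3/94800, so k_eq = 94800/3 = 31600 N/m.
ω_n = √(k_eq/m) = √(31600/60.9) = √518.9 = 22.78 rad/s.

22.8 rad/s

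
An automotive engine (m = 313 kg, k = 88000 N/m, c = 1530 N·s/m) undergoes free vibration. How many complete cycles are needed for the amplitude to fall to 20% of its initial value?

ζ = c/(2√(km)) = 1530/(2√(88000 × 313)) = 1530/10500 = 0.1458.
Logarithmic decrement δ = 2πζ/√(1 − ζ²) = 2π × 0.1458/√(1 − 0.0212) = 0.9257.
x_n/x₀ = e^(−nδ) ≤ 0.2; take ln: n ≥ ln(1/0.2)/δ = 1.609/0.9257 = 1.739.
So 2 complete cycles are required.

2 cycles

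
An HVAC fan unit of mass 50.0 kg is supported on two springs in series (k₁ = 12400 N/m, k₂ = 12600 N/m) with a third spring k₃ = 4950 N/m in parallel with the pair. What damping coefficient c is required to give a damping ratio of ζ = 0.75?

1120 N·s/m

Series pair: k_s = k₁k₂/(k₁+k₂) = (12400)(12600)/(12400 + 12600) = 6250 N/m. In parallel with k₃: k_eq = 6250 + 4950 = 11200 N/m.
c_c = 2√(k_eq·m) = 2√(11200 × 50.0) = 1497 N·s/m.
c = ζ·c_c = 0.75 × 1497 = 1122 N·s/m.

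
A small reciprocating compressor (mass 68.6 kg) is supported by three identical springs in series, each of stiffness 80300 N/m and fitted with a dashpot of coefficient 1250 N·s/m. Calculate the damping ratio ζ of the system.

0.461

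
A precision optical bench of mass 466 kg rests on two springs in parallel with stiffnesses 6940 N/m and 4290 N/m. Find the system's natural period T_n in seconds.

1.28 s

Parallel springs add: k_eq = 6940 + 4290 = 11230 N/m.
ω_n = √(k_eq/m) = √(11230/466) = √24.10 = 4.909 rad/s.
T_n = 2π/ω_n = 6.283/4.909 = 1.280 s.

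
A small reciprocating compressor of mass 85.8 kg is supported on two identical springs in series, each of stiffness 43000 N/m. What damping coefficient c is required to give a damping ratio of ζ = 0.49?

Series springs: 1/k_eq = 2/43000, so k_eq = 43000/2 = 21500 N/m.
c_c = 2√(k_eq·m) = 2√(21500 × 85.8) = 2716 N·s/m.
c = ζ·c_c = 0.49 × 2716 = 1331 N·s/m.

1330 N·s/m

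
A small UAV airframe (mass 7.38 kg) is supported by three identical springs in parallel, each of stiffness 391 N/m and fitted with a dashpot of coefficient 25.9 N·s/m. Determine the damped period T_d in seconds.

Parallel springs add: k_eq = 3 × 391 = 1173 N/m.
ω_n = √(k_eq/m) = √(1173/7.38) = 12.61 rad/s.
Critical damping c_c = 2√(k_eq·m) = 2√(1173 × 7.38) = 186.1 N·s/m, so ζ = c/c_c = 25.9/186.1 = 0.1392.
ω_d = ω_n√(1 − ζ²) = 12.61 × √(1 − 0.0194) = 12.48 rad/s.
T_d = 2π/ω_d = 0.5033 s.

0.503 s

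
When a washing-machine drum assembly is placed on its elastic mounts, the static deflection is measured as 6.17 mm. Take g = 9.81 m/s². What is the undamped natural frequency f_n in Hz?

ω_n = √(g/δ_st) = √(9.81/0.00617) = √1590 = 39.87 rad/s.
f_n = ω_n/(2π) = 39.87/6.283 = 6.346 Hz.

6.35 Hz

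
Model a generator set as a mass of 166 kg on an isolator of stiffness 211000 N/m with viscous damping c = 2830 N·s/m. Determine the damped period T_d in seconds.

ω_n = √(k/m) = √(211000/166) = 35.65 rad/s.
Critical damping c_c = 2√(k·m) = 2√(211000 × 166) = 11840 N·s/m, so ζ = c/c_c = 2830/11840 = 0.2391.
ω_d = ω_n√(1 − ζ²) = 35.65 × √(1 − 0.0572) = 34.62 rad/s.
T_d = 2π/ω_d = 0.1815 s.

0.181 s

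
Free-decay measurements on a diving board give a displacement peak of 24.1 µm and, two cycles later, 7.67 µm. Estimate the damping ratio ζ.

0.0907

Logarithmic decrement δ = (1/n)·ln(x₀/x_n) = (1/2)·ln(24.1/7.67) = (1/2)·ln(3.142) = 0.5724.
ζ = δ/√(4π² + δ²) = 0.5724/√(39.48 + 0.328) = 0.5724/6.309 = 0.09073.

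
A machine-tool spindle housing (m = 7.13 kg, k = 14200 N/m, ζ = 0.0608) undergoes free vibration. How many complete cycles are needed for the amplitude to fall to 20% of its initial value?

Logarithmic decrement δ = 2πζ/√(1 − ζ²) = 2π × 0.06080/√(1 − 0.00370) = 0.3827.
x_n/x₀ = e^(−nδ) ≤ 0.2; take ln: n ≥ ln(1/0.2)/δ = 1.609/0.3827 = 4.205.
So 5 complete cycles are required.

5 cycles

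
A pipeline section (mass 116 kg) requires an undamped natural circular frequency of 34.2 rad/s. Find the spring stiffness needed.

136000 N/m

k = m·ω_n² = 116 × 34.20² = 116 × 1170 = 135700 N/m.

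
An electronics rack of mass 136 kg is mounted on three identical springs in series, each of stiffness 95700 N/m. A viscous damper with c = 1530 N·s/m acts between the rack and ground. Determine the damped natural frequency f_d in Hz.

2.27 Hz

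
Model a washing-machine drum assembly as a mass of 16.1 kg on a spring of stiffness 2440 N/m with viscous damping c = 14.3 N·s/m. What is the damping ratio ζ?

0.0361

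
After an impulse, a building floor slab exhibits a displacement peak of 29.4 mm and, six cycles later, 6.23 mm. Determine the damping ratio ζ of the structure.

Logarithmic decrement δ = (1/n)·ln(x₀/x_n) = (1/6)·ln(29.4/6.23) = (1/6)·ln(4.719) = 0.2586.
ζ = δ/√(4π² + δ²) = 0.2586/√(39.48 + 0.0669) = 0.2586/6.289 = 0.04112.

0.0411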